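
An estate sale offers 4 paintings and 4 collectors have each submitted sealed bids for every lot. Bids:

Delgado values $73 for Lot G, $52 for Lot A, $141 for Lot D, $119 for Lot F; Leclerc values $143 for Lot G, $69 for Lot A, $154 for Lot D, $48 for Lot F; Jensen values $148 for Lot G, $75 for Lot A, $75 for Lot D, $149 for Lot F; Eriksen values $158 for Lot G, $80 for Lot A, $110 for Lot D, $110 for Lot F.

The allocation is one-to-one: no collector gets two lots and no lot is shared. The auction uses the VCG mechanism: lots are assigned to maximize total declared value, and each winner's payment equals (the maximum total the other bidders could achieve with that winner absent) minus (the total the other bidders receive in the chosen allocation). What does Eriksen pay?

Efficient allocation: Delgado→Lot D ($141), Leclerc→Lot A ($69), Jensen→Lot F ($149), Eriksen→Lot G ($158); total welfare W = $517.
Eriksen receives Lot G at value $158, so the others get W − 158 = $359.
Without Eriksen: best allocation of the remaining 3 bidders over all 4 lots is Delgado→Lot D ($141), Leclerc→Lot G ($143), Jensen→Lot F ($149), total $433.
VCG payment = (others' best without Eriksen) − (others' welfare with Eriksen) = 433 − 359 = $74.

Eriksen pays $74.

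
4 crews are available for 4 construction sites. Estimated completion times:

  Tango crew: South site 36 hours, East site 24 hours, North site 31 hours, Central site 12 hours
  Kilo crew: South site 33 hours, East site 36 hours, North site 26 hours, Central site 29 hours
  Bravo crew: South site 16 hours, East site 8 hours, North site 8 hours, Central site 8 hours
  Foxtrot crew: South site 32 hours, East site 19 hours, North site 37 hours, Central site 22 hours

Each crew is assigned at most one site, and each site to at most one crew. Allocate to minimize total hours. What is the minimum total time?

Optimal: Tango crew→Central site (12 hours), Kilo crew→South site (33 hours), Bravo crew→North site (8 hours), Foxtrot crew→East site (19 hours) — total 12+33+8+19 = 72 hours.
Row-greedy (each crew in turn takes its cheapest remaining site) gives 78 hours, worse by 6.

Minimum total: 72 hours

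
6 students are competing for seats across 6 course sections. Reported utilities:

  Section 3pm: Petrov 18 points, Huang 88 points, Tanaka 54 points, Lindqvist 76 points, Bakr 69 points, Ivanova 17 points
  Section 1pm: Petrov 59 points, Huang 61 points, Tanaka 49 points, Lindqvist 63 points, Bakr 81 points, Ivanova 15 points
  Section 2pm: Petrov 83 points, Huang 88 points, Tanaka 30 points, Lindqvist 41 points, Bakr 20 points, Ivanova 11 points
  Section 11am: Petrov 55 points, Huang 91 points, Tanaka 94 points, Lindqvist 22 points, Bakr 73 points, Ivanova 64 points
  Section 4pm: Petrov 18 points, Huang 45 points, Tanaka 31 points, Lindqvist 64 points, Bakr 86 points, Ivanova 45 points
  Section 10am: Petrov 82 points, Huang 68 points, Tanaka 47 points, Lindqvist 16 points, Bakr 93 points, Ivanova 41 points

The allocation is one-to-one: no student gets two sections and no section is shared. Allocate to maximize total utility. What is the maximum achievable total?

Maximum total: 466 points

Treat this as an assignment problem: match each student to one section.
Optimal: Petrov→Section 2pm (83 points), Huang→Section 3pm (88 points), Tanaka→Section 11am (94 points), Lindqvist→Section 1pm (63 points), Bakr→Section 10am (93 points), Ivanova→Section 4pm (45 points) — total 83+88+94+63+93+45 = 466 points.
Max-entry greedy (repeatedly take the single best remaining cell) gives 437 points, worse by 29.
No other one-to-one assignment exceeds 466 points.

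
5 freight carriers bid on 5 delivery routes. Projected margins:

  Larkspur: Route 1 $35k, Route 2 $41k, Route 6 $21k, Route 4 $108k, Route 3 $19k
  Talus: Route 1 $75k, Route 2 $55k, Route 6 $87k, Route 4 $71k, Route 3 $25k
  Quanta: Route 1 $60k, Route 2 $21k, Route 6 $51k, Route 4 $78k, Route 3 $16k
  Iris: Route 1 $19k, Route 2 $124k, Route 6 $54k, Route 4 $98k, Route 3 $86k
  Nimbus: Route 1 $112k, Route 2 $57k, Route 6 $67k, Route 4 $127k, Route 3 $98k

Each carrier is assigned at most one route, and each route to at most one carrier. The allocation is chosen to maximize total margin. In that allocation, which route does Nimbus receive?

Optimal: Larkspur→Route 4 ($108k), Talus→Route 6 ($87k), Quanta→Route 1 ($60k), Iris→Route 2 ($124k), Nimbus→Route 3 ($98k) — total 108+87+60+124+98 = $477k.
Nimbus's own top route is Route 4 ($127k), but forcing Nimbus→Route 4 and reassigning the rest optimally gives only $417k — worse by 60.

Nimbus receives Route 3.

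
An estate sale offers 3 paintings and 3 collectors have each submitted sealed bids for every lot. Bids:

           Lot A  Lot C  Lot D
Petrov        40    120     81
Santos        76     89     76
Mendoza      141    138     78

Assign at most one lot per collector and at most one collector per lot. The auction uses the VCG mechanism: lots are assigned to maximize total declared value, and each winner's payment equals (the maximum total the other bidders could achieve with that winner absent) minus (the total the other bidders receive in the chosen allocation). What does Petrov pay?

Efficient allocation: Petrov→Lot C ($120), Santos→Lot D ($76), Mendoza→Lot A ($141); total welfare W = $337.
Petrov receives Lot C at value $120, so the others get W − 120 = $217.
Without Petrov: best allocation of the remaining 2 bidders over all 3 lots is Santos→Lot C ($89), Mendoza→Lot A ($141), total $230.
VCG payment = (others' best without Petrov) − (others' welfare with Petrov) = 230 − 217 = $13.

Petrov pays $13.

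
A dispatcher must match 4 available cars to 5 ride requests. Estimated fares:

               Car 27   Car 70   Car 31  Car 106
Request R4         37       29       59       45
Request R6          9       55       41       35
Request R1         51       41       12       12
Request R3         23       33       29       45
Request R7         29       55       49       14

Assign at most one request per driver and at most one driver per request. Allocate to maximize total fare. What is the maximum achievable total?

Optimal: Car 27→Request R1 ($51), Car 70→Request R6 ($55), Car 31→Request R4 ($59), Car 106→Request R3 ($45) — total 51+55+59+45 = $210.

Maximum total: $210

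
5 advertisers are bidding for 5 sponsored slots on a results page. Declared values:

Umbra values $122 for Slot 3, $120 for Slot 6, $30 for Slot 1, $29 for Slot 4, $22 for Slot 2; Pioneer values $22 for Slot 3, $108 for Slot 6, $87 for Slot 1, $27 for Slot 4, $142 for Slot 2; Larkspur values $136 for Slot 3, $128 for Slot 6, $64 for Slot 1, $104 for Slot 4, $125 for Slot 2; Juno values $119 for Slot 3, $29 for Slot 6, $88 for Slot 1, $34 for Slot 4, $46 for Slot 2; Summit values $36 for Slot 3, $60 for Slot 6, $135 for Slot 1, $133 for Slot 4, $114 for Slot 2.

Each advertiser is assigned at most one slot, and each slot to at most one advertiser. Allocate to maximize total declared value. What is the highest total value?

Max total: $620

Treat this as an assignment problem: match each advertiser to one slot.
Optimal: Umbra→Slot 6 ($120), Pioneer→Slot 2 ($142), Larkspur→Slot 4 ($104), Juno→Slot 3 ($119), Summit→Slot 1 ($135) — total 120+142+104+119+135 = $620.
Max-entry greedy (repeatedly take the single best remaining cell) gives $567, worse by 53.
Swapping Summit↔Juno (Summit→Slot 3 $36, Juno→Slot 1 $88) loses 130.
No other one-to-one assignment exceeds $620.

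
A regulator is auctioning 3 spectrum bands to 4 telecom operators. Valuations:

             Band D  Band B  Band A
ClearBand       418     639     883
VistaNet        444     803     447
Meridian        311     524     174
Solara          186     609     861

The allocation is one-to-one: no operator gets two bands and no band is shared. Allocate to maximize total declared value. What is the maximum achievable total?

Optimal: ClearBand→Band D ($418M), VistaNet→Band B ($803M), Solara→Band A ($861M) — total 418+803+861 = $2082M.
Max-entry greedy (repeatedly take the single best remaining cell) gives $1997M, worse by 85.
Every other assignment is strictly worse.

Max total: $2082M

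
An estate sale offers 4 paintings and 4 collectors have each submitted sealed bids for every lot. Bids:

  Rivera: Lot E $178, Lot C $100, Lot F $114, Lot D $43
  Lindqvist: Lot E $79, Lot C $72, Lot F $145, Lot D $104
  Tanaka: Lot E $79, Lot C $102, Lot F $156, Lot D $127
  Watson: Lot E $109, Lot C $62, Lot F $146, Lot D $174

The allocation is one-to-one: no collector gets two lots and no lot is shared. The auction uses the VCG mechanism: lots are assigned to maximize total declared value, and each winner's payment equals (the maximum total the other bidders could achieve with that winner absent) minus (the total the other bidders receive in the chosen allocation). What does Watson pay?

Efficient allocation: Rivera→Lot E ($178), Lindqvist→Lot F ($145), Tanaka→Lot C ($102), Watson→Lot D ($174); total welfare W = $599.
Watson receives Lot D at value $174, so the others get W − 174 = $425.
Without Watson: best allocation of the remaining 3 bidders over all 4 lots is Rivera→Lot E ($178), Lindqvist→Lot F ($145), Tanaka→Lot D ($127), total $450.
VCG payment = (others' best without Watson) − (others' welfare with Watson) = 450 − 425 = $25.

Watson pays $25.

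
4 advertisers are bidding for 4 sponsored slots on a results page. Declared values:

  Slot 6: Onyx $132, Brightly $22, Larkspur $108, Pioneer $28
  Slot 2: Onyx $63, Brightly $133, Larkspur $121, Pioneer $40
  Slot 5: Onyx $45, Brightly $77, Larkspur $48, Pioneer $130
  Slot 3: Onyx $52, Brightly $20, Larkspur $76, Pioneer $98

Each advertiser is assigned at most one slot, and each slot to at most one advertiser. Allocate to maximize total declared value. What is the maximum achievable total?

Max total: $471

This is the linear assignment problem.
Optimal: Onyx→Slot 6 ($132), Brightly→Slot 2 ($133), Larkspur→Slot 3 ($76), Pioneer→Slot 5 ($130) — total 132+133+76+130 = $471.
Next-best assignment: Onyx→Slot 6, Brightly→Slot 5, Larkspur→Slot 2, Pioneer→Slot 3 = $428.
Swapping Onyx↔Larkspur (Onyx→Slot 3 $52, Larkspur→Slot 6 $108) loses 48.
Every other assignment is strictly worse.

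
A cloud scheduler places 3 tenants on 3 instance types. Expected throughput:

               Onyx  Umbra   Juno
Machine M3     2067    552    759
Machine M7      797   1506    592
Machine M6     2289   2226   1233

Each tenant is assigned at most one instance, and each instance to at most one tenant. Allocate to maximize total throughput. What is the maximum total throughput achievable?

This is the linear assignment problem.
Optimal: Onyx→Machine M3 (2067 ops/s), Umbra→Machine M6 (2226 ops/s), Juno→Machine M7 (592 ops/s) — total 2067+2226+592 = 4885 ops/s.
Column-greedy (each instance in turn goes to its best remaining tenant) gives 4806 ops/s, worse by 79.
Next-best assignment: Onyx→Machine M3, Umbra→Machine M7, Juno→Machine M6 = 4806 ops/s.
Swapping Juno↔Onyx (Juno→Machine M3 759 ops/s, Onyx→Machine M7 797 ops/s) loses 1103.

Max total: 4885 ops/s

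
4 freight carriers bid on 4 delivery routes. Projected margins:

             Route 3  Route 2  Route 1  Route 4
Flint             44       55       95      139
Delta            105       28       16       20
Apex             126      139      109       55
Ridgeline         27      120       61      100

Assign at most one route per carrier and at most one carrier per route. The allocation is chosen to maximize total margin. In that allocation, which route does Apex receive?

Apex receives Route 1.

Optimal: Flint→Route 4 ($139k), Delta→Route 3 ($105k), Apex→Route 1 ($109k), Ridgeline→Route 2 ($120k) — total 139+105+109+120 = $473k.
Row-greedy (each carrier in turn takes its best remaining route) gives $444k, worse by 29.
Next-best assignment: Flint→Route 4, Delta→Route 3, Apex→Route 2, Ridgeline→Route 1 = $444k.
Checked against all permutations: $473k is optimal.
Apex's own top route is Route 2 ($139k), but forcing Apex→Route 2 and reassigning the rest optimally gives only $444k — worse by 29.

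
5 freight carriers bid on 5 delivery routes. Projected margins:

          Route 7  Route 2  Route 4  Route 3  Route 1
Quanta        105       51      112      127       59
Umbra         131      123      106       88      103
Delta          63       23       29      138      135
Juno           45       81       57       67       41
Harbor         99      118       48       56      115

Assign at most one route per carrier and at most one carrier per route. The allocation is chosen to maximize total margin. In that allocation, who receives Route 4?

This is a one-to-one assignment (maximum-weight bipartite matching).
Optimal: Quanta→Route 4 ($112k), Umbra→Route 7 ($131k), Delta→Route 3 ($138k), Juno→Route 2 ($81k), Harbor→Route 1 ($115k) — total 112+131+138+81+115 = $577k.
Swapping Juno↔Umbra (Juno→Route 7 $45k, Umbra→Route 2 $123k) loses 44.
No other one-to-one assignment exceeds $577k.
Quanta's own top route is Route 3 ($127k), but forcing Quanta→Route 3 and reassigning the rest optimally gives only $568k — worse by 9.

Quanta receives Route 4.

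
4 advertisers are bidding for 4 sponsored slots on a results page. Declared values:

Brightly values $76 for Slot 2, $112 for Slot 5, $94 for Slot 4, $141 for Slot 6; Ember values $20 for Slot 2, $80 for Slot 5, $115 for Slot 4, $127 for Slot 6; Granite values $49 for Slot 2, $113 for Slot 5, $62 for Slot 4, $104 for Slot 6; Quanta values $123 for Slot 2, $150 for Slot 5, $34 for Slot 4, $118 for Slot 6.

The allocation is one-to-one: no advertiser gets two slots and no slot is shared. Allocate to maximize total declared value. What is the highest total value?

Maximum total: $492

Optimal: Brightly→Slot 6 ($141), Ember→Slot 4 ($115), Granite→Slot 5 ($113), Quanta→Slot 2 ($123) — total 141+115+113+123 = $492.
Max-entry greedy (repeatedly take the single best remaining cell) gives $455, worse by 37.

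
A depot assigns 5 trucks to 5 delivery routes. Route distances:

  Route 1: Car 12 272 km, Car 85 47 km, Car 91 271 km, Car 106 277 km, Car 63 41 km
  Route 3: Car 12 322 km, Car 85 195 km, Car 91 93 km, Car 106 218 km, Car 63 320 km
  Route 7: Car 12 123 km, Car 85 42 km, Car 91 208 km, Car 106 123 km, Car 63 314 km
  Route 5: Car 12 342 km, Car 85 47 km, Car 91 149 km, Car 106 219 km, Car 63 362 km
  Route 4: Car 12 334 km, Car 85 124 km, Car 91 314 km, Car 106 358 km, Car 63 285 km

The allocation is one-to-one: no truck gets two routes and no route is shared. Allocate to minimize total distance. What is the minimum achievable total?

Minimum total: 600 km

This is the linear assignment problem.
Optimal: Car 12→Route 7 (123 km), Car 85→Route 4 (124 km), Car 91→Route 3 (93 km), Car 106→Route 5 (219 km), Car 63→Route 1 (41 km) — total 123+124+93+219+41 = 600 km.
Row-greedy (each truck in turn takes its cheapest remaining route) gives 767 km, worse by 167.
Next-best assignment: Car 12→Route 4, Car 85→Route 5, Car 91→Route 3, Car 106→Route 7, Car 63→Route 1 = 638 km.
Swapping Car 106↔Car 85 (Car 106→Route 4 358 km, Car 85→Route 5 47 km) adds 62.
Every other assignment is strictly worse.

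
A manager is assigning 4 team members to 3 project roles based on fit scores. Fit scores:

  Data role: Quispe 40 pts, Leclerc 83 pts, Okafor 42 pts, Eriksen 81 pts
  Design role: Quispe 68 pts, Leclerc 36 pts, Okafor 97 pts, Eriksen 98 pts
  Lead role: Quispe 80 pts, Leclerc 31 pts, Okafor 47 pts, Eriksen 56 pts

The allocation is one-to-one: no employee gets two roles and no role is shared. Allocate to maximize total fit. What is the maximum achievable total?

This is the linear assignment problem.
Optimal: Leclerc→Data role (83 pts), Eriksen→Design role (98 pts), Quispe→Lead role (80 pts) — total 83+98+80 = 261 pts.
Row-greedy (each employee in turn takes its best remaining role) gives 260 pts, worse by 1.
Checked against all permutations: 261 pts is optimal.

Max total: 261 pts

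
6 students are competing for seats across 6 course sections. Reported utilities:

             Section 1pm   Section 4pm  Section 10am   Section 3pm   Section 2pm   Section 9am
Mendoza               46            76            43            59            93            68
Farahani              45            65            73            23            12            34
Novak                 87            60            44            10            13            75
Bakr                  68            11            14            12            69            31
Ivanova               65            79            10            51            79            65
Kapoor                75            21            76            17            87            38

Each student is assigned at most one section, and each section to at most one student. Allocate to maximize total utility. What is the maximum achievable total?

Max total: 441 points

Treat this as an assignment problem: match each student to one section.
Optimal: Mendoza→Section 3pm (59 points), Farahani→Section 10am (73 points), Novak→Section 9am (75 points), Bakr→Section 1pm (68 points), Ivanova→Section 4pm (79 points), Kapoor→Section 2pm (87 points) — total 59+73+75+68+79+87 = 441 points.
Column-greedy (each section in turn goes to its best remaining student) gives 404 points, worse by 37.
Next-best assignment: Mendoza→Section 4pm, Farahani→Section 10am, Novak→Section 9am, Bakr→Section 1pm, Ivanova→Section 3pm, Kapoor→Section 2pm = 430 points.
Swapping Ivanova↔Mendoza (Ivanova→Section 3pm 51 points, Mendoza→Section 4pm 76 points) loses 11.
Every other assignment is strictly worse.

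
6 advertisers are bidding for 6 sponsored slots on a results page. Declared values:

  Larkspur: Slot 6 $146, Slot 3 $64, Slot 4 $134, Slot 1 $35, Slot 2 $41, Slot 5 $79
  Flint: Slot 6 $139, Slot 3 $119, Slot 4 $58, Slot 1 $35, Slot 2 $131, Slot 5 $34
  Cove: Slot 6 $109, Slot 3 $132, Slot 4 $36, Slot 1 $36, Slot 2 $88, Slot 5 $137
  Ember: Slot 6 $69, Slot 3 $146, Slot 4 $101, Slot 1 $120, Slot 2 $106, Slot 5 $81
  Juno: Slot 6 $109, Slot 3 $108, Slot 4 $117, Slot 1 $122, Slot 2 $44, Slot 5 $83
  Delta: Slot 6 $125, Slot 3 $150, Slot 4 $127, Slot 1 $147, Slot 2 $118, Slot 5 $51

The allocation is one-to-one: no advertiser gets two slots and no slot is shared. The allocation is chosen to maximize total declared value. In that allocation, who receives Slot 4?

Juno receives Slot 4.

Optimal: Larkspur→Slot 6 ($146), Flint→Slot 2 ($131), Cove→Slot 5 ($137), Ember→Slot 3 ($146), Juno→Slot 4 ($117), Delta→Slot 1 ($147) — total 146+131+137+146+117+147 = $824.
Column-greedy (each slot in turn goes to its best remaining advertiser) gives $801, worse by 23.
Checked against all permutations: $824 is optimal.
Juno's own top slot is Slot 1 ($122), but forcing Juno→Slot 1 and reassigning the rest optimally gives only $809 — worse by 15.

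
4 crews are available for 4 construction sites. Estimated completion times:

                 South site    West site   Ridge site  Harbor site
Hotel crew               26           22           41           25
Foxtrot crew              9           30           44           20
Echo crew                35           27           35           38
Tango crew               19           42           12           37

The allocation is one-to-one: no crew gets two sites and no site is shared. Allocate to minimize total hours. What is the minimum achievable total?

This is the linear assignment problem.
Optimal: Hotel crew→Harbor site (25 hours), Foxtrot crew→South site (9 hours), Echo crew→West site (27 hours), Tango crew→Ridge site (12 hours) — total 25+9+27+12 = 73 hours.
Checked against all permutations: 73 hours is optimal.

Minimum total: 73 hours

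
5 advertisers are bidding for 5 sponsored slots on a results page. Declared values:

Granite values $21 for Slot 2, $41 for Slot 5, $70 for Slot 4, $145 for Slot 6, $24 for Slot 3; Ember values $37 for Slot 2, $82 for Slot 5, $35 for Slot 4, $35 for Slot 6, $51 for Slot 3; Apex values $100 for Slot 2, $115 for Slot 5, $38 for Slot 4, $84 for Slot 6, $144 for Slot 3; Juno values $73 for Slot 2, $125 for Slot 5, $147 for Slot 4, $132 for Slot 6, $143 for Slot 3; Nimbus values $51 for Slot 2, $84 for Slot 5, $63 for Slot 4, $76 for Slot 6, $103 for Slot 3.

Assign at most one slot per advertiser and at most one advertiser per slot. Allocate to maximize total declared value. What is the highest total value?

Maximum total: $577

Treat this as an assignment problem: match each advertiser to one slot.
Optimal: Granite→Slot 6 ($145), Ember→Slot 5 ($82), Apex→Slot 2 ($100), Juno→Slot 4 ($147), Nimbus→Slot 3 ($103) — total 145+82+100+147+103 = $577.
Max-entry greedy (repeatedly take the single best remaining cell) gives $557, worse by 20.
Next-best assignment: Granite→Slot 6, Ember→Slot 5, Apex→Slot 3, Juno→Slot 4, Nimbus→Slot 2 = $569.
Every other assignment is strictly worse.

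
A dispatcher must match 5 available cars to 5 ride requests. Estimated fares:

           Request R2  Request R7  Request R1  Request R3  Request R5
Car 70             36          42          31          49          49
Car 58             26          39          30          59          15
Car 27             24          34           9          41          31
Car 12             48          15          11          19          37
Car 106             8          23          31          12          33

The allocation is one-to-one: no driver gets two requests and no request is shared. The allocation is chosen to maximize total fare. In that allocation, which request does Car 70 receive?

Optimal: Car 70→Request R5 ($49), Car 58→Request R3 ($59), Car 27→Request R7 ($34), Car 12→Request R2 ($48), Car 106→Request R1 ($31) — total 49+59+34+48+31 = $221.
Row-greedy (each driver in turn takes its best remaining request) gives $198, worse by 23.
Next-best assignment: Car 70→Request R7, Car 58→Request R3, Car 27→Request R5, Car 12→Request R2, Car 106→Request R1 = $211.
Checked against all permutations: $221 is optimal.
Car 70's own top request is Request R3 ($49), but forcing Car 70→Request R3 and reassigning the rest optimally gives only $198 — worse by 23.

Car 70 receives Request R5.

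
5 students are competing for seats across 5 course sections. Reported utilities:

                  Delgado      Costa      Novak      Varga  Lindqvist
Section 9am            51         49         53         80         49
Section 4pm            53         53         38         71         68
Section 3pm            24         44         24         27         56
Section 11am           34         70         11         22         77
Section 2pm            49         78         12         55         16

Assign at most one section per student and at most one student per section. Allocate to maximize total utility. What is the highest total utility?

Max total: 312 points

Treat this as an assignment problem: match each student to one section.
Optimal: Delgado→Section 4pm (53 points), Costa→Section 2pm (78 points), Novak→Section 3pm (24 points), Varga→Section 9am (80 points), Lindqvist→Section 11am (77 points) — total 53+78+24+80+77 = 312 points.
Column-greedy (each section in turn goes to its best remaining student) gives 238 points, worse by 74.
No other one-to-one assignment exceeds 312 points.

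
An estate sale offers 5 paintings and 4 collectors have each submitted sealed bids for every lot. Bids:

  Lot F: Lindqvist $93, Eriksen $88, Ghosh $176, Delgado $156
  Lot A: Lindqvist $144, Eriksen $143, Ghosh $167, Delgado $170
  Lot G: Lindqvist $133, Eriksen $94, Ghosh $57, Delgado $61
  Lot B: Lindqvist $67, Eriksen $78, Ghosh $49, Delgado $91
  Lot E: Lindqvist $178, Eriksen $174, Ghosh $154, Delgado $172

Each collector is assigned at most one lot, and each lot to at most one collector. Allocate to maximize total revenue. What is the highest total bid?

Maximum total: $653

This is a one-to-one assignment (maximum-weight bipartite matching).
Optimal: Lindqvist→Lot G ($133), Eriksen→Lot E ($174), Ghosh→Lot F ($176), Delgado→Lot A ($170) — total 133+174+176+170 = $653.
Row-greedy (each collector in turn takes its best remaining lot) gives $588, worse by 65.
Next-best assignment: Lindqvist→Lot G, Eriksen→Lot E, Ghosh→Lot A, Delgado→Lot F = $630.
Swapping Lindqvist↔Delgado (Lindqvist→Lot A $144, Delgado→Lot G $61) loses 98.
No other one-to-one assignment exceeds $653.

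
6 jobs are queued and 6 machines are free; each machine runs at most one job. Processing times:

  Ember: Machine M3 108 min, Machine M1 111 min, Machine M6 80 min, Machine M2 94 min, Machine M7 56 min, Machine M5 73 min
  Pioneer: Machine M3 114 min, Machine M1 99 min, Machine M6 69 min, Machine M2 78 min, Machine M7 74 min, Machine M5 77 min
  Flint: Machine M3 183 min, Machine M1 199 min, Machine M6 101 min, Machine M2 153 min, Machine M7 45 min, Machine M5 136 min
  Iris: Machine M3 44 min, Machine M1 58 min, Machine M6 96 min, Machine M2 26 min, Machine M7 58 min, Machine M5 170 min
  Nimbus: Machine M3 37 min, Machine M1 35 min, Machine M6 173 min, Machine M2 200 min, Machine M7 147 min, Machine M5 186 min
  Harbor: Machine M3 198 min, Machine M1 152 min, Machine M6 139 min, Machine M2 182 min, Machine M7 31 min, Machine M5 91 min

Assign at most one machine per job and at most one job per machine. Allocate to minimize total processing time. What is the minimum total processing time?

This is a one-to-one assignment (minimum-cost bipartite matching).
Optimal: Ember→Machine M5 (73 min), Pioneer→Machine M2 (78 min), Flint→Machine M6 (101 min), Iris→Machine M3 (44 min), Nimbus→Machine M1 (35 min), Harbor→Machine M7 (31 min) — total 73+78+101+44+35+31 = 362 min.
Row-greedy (each job in turn takes its cheapest remaining machine) gives 520 min, worse by 158.
Next-best assignment: Ember→Machine M5, Pioneer→Machine M1, Flint→Machine M6, Iris→Machine M2, Nimbus→Machine M3, Harbor→Machine M7 = 367 min.

Minimum total: 362 min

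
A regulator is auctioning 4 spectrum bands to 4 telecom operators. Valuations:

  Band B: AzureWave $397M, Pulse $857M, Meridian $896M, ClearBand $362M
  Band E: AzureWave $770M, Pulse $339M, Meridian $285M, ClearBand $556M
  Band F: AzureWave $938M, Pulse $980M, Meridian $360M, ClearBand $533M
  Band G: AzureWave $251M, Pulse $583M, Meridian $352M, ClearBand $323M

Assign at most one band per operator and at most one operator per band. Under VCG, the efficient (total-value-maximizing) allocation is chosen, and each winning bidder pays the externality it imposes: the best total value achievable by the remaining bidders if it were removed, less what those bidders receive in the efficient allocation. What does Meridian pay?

Meridian pays $274M.

Efficient allocation: AzureWave→Band F ($938M), Pulse→Band G ($583M), Meridian→Band B ($896M), ClearBand→Band E ($556M); total welfare W = $2973M.
Meridian receives Band B at value $896M, so the others get W − 896 = $2077M.
Without Meridian: best allocation of the remaining 3 bidders over all 4 bands is AzureWave→Band F ($938M), Pulse→Band B ($857M), ClearBand→Band E ($556M), total $2351M.
VCG payment = (others' best without Meridian) − (others' welfare with Meridian) = 2351 − 2077 = $274M.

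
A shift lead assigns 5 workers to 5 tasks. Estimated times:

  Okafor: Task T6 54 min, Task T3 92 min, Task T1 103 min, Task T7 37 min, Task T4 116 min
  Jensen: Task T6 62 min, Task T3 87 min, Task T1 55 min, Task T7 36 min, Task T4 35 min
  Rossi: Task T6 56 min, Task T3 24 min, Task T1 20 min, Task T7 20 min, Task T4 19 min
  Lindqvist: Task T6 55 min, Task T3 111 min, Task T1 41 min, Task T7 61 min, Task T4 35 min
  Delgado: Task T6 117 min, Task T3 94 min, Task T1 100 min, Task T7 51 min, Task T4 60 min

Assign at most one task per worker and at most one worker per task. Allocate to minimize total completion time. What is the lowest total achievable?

Minimum total: 205 min

This is a one-to-one assignment (minimum-cost bipartite matching).
Optimal: Okafor→Task T6 (54 min), Jensen→Task T4 (35 min), Rossi→Task T3 (24 min), Lindqvist→Task T1 (41 min), Delgado→Task T7 (51 min) — total 54+35+24+41+51 = 205 min.
Next-best assignment: Okafor→Task T6, Jensen→Task T7, Rossi→Task T3, Lindqvist→Task T1, Delgado→Task T4 = 215 min.
Checked against all permutations: 205 min is optimal.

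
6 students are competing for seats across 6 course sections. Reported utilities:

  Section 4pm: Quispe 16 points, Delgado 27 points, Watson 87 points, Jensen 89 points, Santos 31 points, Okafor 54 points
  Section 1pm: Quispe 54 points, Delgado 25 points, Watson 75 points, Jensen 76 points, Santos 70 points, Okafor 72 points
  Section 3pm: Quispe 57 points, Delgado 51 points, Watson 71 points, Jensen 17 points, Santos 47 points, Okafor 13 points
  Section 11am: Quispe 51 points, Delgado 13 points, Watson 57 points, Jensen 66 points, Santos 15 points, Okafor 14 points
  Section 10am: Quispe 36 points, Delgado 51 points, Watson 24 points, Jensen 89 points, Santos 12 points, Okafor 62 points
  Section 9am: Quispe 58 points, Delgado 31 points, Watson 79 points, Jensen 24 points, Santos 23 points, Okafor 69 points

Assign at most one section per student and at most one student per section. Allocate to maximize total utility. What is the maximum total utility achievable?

Max total: 417 points

This is a one-to-one assignment (maximum-weight bipartite matching).
Optimal: Quispe→Section 11am (51 points), Delgado→Section 3pm (51 points), Watson→Section 4pm (87 points), Jensen→Section 10am (89 points), Santos→Section 1pm (70 points), Okafor→Section 9am (69 points) — total 51+51+87+89+70+69 = 417 points.
Row-greedy (each student in turn takes its best remaining section) gives 369 points, worse by 48.
Next-best assignment: Quispe→Section 11am, Delgado→Section 3pm, Watson→Section 9am, Jensen→Section 4pm, Santos→Section 1pm, Okafor→Section 10am = 402 points.
Swapping Delgado↔Okafor (Delgado→Section 9am 31 points, Okafor→Section 3pm 13 points) loses 76.
Checked against all permutations: 417 points is optimal.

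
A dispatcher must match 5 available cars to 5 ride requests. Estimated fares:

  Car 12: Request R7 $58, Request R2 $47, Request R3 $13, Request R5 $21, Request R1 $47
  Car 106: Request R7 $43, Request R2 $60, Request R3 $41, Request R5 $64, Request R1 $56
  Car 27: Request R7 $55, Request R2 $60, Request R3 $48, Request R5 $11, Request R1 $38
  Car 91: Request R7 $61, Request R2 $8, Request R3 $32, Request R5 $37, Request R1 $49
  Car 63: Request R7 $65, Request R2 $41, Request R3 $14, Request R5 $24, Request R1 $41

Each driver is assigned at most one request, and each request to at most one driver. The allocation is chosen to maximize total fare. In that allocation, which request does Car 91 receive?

Optimal: Car 12→Request R2 ($47), Car 106→Request R5 ($64), Car 27→Request R3 ($48), Car 91→Request R1 ($49), Car 63→Request R7 ($65) — total 47+64+48+49+65 = $273.
Next-best assignment: Car 12→Request R1, Car 106→Request R5, Car 27→Request R2, Car 91→Request R3, Car 63→Request R7 = $268.
Swapping Car 63↔Car 106 (Car 63→Request R5 $24, Car 106→Request R7 $43) loses 62.
Car 91's own top request is Request R7 ($61), but forcing Car 91→Request R7 and reassigning the rest optimally gives only $261 — worse by 12.

Car 91 receives Request R1.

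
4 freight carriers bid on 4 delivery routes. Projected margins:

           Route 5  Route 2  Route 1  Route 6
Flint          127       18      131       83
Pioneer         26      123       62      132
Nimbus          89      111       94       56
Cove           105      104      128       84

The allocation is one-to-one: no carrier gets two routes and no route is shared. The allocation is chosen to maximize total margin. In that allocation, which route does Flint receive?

Flint receives Route 5.

This is a one-to-one assignment (maximum-weight bipartite matching).
Optimal: Flint→Route 5 ($127k), Pioneer→Route 6 ($132k), Nimbus→Route 2 ($111k), Cove→Route 1 ($128k) — total 127+132+111+128 = $498k.
Row-greedy (each carrier in turn takes its best remaining route) gives $479k, worse by 19.
Next-best assignment: Flint→Route 1, Pioneer→Route 6, Nimbus→Route 2, Cove→Route 5 = $479k.
No other one-to-one assignment exceeds $498k.
Flint's own top route is Route 1 ($131k), but forcing Flint→Route 1 and reassigning the rest optimally gives only $479k — worse by 19.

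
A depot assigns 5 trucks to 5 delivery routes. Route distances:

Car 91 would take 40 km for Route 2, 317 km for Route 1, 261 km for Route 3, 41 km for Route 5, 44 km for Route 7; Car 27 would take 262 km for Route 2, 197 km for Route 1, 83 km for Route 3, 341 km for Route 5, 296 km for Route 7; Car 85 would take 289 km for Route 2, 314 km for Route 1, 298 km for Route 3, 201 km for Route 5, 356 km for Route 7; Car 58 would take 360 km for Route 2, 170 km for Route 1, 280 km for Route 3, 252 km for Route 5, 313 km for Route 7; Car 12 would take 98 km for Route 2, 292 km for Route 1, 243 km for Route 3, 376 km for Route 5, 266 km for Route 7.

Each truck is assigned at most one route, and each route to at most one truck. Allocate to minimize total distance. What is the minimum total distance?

Minimum total: 596 km

Optimal: Car 91→Route 7 (44 km), Car 27→Route 3 (83 km), Car 85→Route 5 (201 km), Car 58→Route 1 (170 km), Car 12→Route 2 (98 km) — total 44+83+201+170+98 = 596 km.
Column-greedy (each route in turn goes to its cheapest remaining truck) gives 760 km, worse by 164.
Swapping Car 91↔Car 58 (Car 91→Route 1 317 km, Car 58→Route 7 313 km) adds 416.
Checked against all permutations: 596 km is optimal.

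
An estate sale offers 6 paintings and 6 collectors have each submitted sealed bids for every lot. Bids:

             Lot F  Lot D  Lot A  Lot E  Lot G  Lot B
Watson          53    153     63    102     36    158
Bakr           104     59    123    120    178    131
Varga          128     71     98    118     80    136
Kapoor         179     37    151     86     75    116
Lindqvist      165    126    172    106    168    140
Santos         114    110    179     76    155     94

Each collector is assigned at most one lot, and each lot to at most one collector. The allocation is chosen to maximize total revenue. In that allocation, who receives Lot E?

Varga receives Lot E.

This is the linear assignment problem.
Optimal: Watson→Lot D ($153), Bakr→Lot G ($178), Varga→Lot E ($118), Kapoor→Lot F ($179), Lindqvist→Lot B ($140), Santos→Lot A ($179) — total 153+178+118+179+140+179 = $947.
Column-greedy (each lot in turn goes to its best remaining collector) gives $935, worse by 12.
Swapping Kapoor↔Lindqvist (Kapoor→Lot B $116, Lindqvist→Lot F $165) loses 38.
Checked against all permutations: $947 is optimal.
Varga's own top lot is Lot B ($136), but forcing Varga→Lot B and reassigning the rest optimally gives only $935 — worse by 12.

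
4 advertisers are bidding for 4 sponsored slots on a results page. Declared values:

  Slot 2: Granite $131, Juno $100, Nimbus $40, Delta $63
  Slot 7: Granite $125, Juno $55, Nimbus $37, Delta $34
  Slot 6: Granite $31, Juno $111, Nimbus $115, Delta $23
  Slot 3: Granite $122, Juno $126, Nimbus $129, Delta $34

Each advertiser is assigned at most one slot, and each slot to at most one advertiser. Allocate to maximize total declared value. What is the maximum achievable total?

Max total: $429

Optimal: Granite→Slot 7 ($125), Juno→Slot 3 ($126), Nimbus→Slot 6 ($115), Delta→Slot 2 ($63) — total 125+126+115+63 = $429.
Row-greedy (each advertiser in turn takes its best remaining slot) gives $406, worse by 23.
Next-best assignment: Granite→Slot 7, Juno→Slot 6, Nimbus→Slot 3, Delta→Slot 2 = $428.
Every other assignment is strictly worse.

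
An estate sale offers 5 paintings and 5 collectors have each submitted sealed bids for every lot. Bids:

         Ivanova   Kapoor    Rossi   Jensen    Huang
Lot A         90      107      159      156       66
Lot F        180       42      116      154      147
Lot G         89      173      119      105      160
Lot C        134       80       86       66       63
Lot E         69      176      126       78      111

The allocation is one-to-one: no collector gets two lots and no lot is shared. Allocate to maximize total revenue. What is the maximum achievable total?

Maximum total: $783

Treat this as an assignment problem: match each collector to one lot.
Optimal: Ivanova→Lot C ($134), Kapoor→Lot E ($176), Rossi→Lot A ($159), Jensen→Lot F ($154), Huang→Lot G ($160) — total 134+176+159+154+160 = $783.
Row-greedy (each collector in turn takes its best remaining lot) gives $683, worse by 100.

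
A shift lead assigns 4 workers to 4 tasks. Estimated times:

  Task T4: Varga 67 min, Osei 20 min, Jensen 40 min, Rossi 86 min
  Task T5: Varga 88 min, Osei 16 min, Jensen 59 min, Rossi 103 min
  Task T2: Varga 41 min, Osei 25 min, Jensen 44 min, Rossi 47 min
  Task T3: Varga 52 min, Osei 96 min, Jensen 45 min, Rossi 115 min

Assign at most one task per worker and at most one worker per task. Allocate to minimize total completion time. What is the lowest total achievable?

Minimum total: 155 min

Treat this as an assignment problem: match each worker to one task.
Optimal: Varga→Task T3 (52 min), Osei→Task T5 (16 min), Jensen→Task T4 (40 min), Rossi→Task T2 (47 min) — total 52+16+40+47 = 155 min.
Column-greedy (each task in turn goes to its cheapest remaining worker) gives 235 min, worse by 80.
Swapping Varga↔Jensen (Varga→Task T4 67 min, Jensen→Task T3 45 min) adds 20.
No other one-to-one assignment undercuts 155 min.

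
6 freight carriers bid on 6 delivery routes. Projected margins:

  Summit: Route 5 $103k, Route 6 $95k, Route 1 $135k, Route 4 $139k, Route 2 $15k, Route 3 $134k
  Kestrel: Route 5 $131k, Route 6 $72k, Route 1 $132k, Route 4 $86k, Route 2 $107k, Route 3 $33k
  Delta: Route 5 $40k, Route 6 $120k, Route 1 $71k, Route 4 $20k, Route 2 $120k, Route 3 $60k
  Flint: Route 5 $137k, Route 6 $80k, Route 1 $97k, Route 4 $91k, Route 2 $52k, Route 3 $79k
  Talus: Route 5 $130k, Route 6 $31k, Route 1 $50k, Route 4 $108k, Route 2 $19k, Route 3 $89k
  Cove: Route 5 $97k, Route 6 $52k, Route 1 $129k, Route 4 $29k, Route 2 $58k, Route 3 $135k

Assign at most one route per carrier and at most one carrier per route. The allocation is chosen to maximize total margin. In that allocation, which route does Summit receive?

Summit receives Route 1.

Treat this as an assignment problem: match each carrier to one route.
Optimal: Summit→Route 1 ($135k), Kestrel→Route 2 ($107k), Delta→Route 6 ($120k), Flint→Route 5 ($137k), Talus→Route 4 ($108k), Cove→Route 3 ($135k) — total 135+107+120+137+108+135 = $742k.
Row-greedy (each carrier in turn takes its best remaining route) gives $675k, worse by 67.
Next-best assignment: Summit→Route 4, Kestrel→Route 1, Delta→Route 2, Flint→Route 6, Talus→Route 5, Cove→Route 3 = $736k.
Swapping Summit↔Cove (Summit→Route 3 $134k, Cove→Route 1 $129k) loses 7.
Every other assignment is strictly worse.
Summit's own top route is Route 4 ($139k), but forcing Summit→Route 4 and reassigning the rest optimally gives only $736k — worse by 6.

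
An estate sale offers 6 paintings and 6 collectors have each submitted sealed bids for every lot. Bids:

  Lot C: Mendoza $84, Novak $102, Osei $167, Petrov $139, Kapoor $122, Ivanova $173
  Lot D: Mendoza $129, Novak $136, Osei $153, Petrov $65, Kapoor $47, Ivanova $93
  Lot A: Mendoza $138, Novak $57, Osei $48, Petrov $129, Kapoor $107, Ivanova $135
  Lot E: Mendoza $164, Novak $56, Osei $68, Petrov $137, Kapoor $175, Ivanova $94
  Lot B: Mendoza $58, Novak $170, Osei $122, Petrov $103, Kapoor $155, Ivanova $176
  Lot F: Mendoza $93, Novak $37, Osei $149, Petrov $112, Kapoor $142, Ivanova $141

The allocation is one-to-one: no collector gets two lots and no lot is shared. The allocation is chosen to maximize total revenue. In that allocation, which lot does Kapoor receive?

This is the linear assignment problem.
Optimal: Mendoza→Lot E ($164), Novak→Lot B ($170), Osei→Lot D ($153), Petrov→Lot A ($129), Kapoor→Lot F ($142), Ivanova→Lot C ($173) — total 164+170+153+129+142+173 = $931.
Column-greedy (each lot in turn goes to its best remaining collector) gives $921, worse by 10.
Swapping Mendoza↔Osei (Mendoza→Lot D $129, Osei→Lot E $68) loses 120.
Kapoor's own top lot is Lot E ($175), but forcing Kapoor→Lot E and reassigning the rest optimally gives only $925 — worse by 6.

Kapoor receives Lot F.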